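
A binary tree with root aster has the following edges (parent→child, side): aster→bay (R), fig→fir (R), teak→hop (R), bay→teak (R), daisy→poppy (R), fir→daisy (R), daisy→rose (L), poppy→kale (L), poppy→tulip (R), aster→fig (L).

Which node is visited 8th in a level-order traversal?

Level-order visits nodes level by level from the root, left to right within each level.
Level 0: aster
Level 1: fig, bay
Level 2: fir, teak
Level 3: daisy, hop
Level 4: rose, poppy
Level 5: kale, tulip
Full level-order sequence: aster, fig, bay, fir, teak, daisy, hop, rose, poppy, kale, tulip.

rose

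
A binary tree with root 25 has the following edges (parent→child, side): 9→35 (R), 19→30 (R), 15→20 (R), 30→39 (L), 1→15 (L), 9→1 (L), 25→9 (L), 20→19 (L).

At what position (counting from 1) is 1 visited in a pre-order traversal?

3

Pre-order visits the node, then its left subtree, then its right subtree.
Visit 25.
At 25: go left to 9.
  Visit 9.
  At 9: go left to 1.
    Visit 1.
    At 1: go left to 15.
      Visit 15.
      At 15: no left child.
      At 15: go right to 20.
        Visit 20.
        At 20: go left to 19.
          Visit 19.
          At 19: no left child.
          At 19: go right to 30.
            Visit 30.
            At 30: go left to 39.
              39 is a leaf — visit 39.
            At 30: no right child.
        At 20: no right child.
    At 1: no right child.
  At 9: go right to 35.
    35 is a leaf — visit 35.
At 25: no right child.
Full pre-order sequence: 25, 9, 1, 15, 20, 19, 30, 39, 35.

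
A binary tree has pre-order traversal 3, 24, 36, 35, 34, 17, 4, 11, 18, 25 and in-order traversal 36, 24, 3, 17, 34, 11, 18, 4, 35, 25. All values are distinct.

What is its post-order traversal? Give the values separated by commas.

The first element of pre-order is the root; it splits in-order into left and right subtrees.
Root 3: left subtree has 2 nodes {36, 24}, right has 7 {17, 34, 11, 18, 4, 35, 25}.
  Root 24: left subtree has 1 node {36}, right has 0 { }.
  Root 35: left subtree has 5 nodes {17, 34, 11, 18, 4}, right has 1 {25}.
    Root 34: left subtree has 1 node {17}, right has 3 {11, 18, 4}.
      Root 4: left subtree has 2 nodes {11, 18}, right has 0 { }.
        Root 11: left subtree has 0 nodes { }, right has 1 {18}.

36, 24, 17, 18, 11, 4, 34, 25, 35, 3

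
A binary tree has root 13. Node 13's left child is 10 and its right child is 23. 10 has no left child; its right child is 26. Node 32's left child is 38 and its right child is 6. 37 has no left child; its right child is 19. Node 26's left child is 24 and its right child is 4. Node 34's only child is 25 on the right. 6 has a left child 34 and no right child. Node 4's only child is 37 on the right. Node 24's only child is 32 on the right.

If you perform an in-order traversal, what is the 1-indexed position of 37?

In-order visits the left subtree, then the node, then the right subtree.
At 13: go left to 10.
  At 10: no left child.
  Visit 10.
  At 10: go right to 26.
    At 26: go left to 24.
      At 24: no left child.
      Visit 24.
      At 24: go right to 32.
        At 32: go left to 38.
          38 is a leaf — visit 38.
        Visit 32.
        At 32: go right to 6.
          At 6: go left to 34.
            At 34: no left child.
            Visit 34.
            At 34: go right to 25.
              25 is a leaf — visit 25.
          Visit 6.
          At 6: no right child.
    Visit 26.
    At 26: go right to 4.
      At 4: no left child.
      Visit 4.
      At 4: go right to 37.
        At 37: no left child.
        Visit 37.
        At 37: go right to 19.
          19 is a leaf — visit 19.
Visit 13.
At 13: go right to 23.
  23 is a leaf — visit 23.
Full in-order sequence: 10, 24, 38, 32, 34, 25, 6, 26, 4, 37, 19, 13, 23.

10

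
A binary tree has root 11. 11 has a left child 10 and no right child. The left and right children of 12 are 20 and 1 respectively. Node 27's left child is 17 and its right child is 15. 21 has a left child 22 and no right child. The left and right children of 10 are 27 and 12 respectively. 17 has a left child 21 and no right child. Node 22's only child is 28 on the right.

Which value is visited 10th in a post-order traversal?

Post-order visits the left subtree, then the right subtree, then the node.
At 11: go left to 10.
  At 10: go left to 27.
    At 27: go left to 17.
      At 17: go left to 21.
        At 21: go left to 22.
          At 22: no left child.
          At 22: go right to 28.
            28 is a leaf — visit 28.
          Visit 22.
        At 21: no right child.
        Visit 21.
      At 17: no right child.
      Visit 17.
    At 27: go right to 15.
      15 is a leaf — visit 15.
    Visit 27.
  At 10: go right to 12.
    At 12: go left to 20.
      20 is a leaf — visit 20.
    At 12: go right to 1.
      1 is a leaf — visit 1.
    Visit 12.
  Visit 10.
At 11: no right child.
Visit 11.
Full post-order sequence: 28, 22, 21, 17, 15, 27, 20, 1, 12, 10, 11.

10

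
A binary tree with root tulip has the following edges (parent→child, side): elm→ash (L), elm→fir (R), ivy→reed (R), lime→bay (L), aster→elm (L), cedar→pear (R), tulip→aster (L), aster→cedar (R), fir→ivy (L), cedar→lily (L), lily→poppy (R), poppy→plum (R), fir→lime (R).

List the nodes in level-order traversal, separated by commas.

Level-order visits nodes level by level from the root, left to right within each level.
Level 0: tulip
Level 1: aster
Level 2: elm, cedar
Level 3: ash, fir, lily, pear
Level 4: ivy, lime, poppy
Level 5: reed, bay, plum

tulip, aster, elm, cedar, ash, fir, lily, pear, ivy, lime, poppy, reed, bay, plum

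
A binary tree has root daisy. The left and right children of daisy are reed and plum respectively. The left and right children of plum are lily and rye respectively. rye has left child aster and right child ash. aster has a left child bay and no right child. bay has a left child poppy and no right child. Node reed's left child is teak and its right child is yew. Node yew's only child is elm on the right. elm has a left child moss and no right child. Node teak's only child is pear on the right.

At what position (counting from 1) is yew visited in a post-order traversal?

5

Post-order visits the left subtree, then the right subtree, then the node.
At daisy: go left to reed.
  At reed: go left to teak.
    At teak: no left child.
    At teak: go right to pear.
      pear is a leaf — visit pear.
    Visit teak.
  At reed: go right to yew.
    At yew: no left child.
    At yew: go right to elm.
      At elm: go left to moss.
        moss is a leaf — visit moss.
      At elm: no right child.
      Visit elm.
    Visit yew.
  Visit reed.
At daisy: go right to plum.
  At plum: go left to lily.
    lily is a leaf — visit lily.
  At plum: go right to rye.
    At rye: go left to aster.
      At aster: go left to bay.
        At bay: go left to poppy.
          poppy is a leaf — visit poppy.
        At bay: no right child.
        Visit bay.
      At aster: no right child.
      Visit aster.
    At rye: go right to ash.
      ash is a leaf — visit ash.
    Visit rye.
  Visit plum.
Visit daisy.
Full post-order sequence: pear, teak, moss, elm, yew, reed, lily, poppy, bay, aster, ash, rye, plum, daisy.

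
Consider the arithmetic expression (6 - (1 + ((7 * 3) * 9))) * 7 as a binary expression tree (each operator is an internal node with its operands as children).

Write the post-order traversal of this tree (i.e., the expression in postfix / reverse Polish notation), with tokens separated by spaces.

Post-order on an expression tree gives postfix notation: for each operator, emit left operand, right operand, then the operator.

6 1 7 3 * 9 * + - 7 *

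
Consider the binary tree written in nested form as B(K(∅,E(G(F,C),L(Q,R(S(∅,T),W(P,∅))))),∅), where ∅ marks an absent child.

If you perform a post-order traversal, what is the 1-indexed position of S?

6

Post-order visits the left subtree, then the right subtree, then the node.
At B: go left to K.
  At K: no left child.
  At K: go right to E.
    At E: go left to G.
      At G: go left to F.
        F is a leaf — visit F.
      At G: go right to C.
        C is a leaf — visit C.
      Visit G.
    At E: go right to L.
      At L: go left to Q.
        Q is a leaf — visit Q.
      At L: go right to R.
        At R: go left to S.
          At S: no left child.
          At S: go right to T.
            T is a leaf — visit T.
          Visit S.
        At R: go right to W.
          At W: go left to P.
            P is a leaf — visit P.
          At W: no right child.
          Visit W.
        Visit R.
      Visit L.
    Visit E.
  Visit K.
At B: no right child.
Visit B.
Full post-order sequence: F, C, G, Q, T, S, P, W, R, L, E, K, B.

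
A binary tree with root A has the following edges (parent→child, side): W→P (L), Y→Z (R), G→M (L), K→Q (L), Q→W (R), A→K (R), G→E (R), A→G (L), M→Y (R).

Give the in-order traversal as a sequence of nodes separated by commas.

In-order visits the left subtree, then the node, then the right subtree.
At A: go left to G.
  At G: go left to M.
    At M: no left child.
    Visit M.
    At M: go right to Y.
      At Y: no left child.
      Visit Y.
      At Y: go right to Z.
        Z is a leaf — visit Z.
  Visit G.
  At G: go right to E.
    E is a leaf — visit E.
Visit A.
At A: go right to K.
  At K: go left to Q.
    At Q: no left child.
    Visit Q.
    At Q: go right to W.
      At W: go left to P.
        P is a leaf — visit P.
      Visit W.
      At W: no right child.
  Visit K.
  At K: no right child.

M, Y, Z, G, E, A, Q, P, W, K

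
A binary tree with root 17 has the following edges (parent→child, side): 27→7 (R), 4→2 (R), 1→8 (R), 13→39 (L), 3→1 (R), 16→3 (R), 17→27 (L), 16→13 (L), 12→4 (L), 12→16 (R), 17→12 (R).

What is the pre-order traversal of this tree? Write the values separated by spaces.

Pre-order visits the node, then its left subtree, then its right subtree.
Visit 17.
At 17: go left to 27.
  Visit 27.
  At 27: no left child.
  At 27: go right to 7.
    7 is a leaf — visit 7.
At 17: go right to 12.
  Visit 12.
  At 12: go left to 4.
    Visit 4.
    At 4: no left child.
    At 4: go right to 2.
      2 is a leaf — visit 2.
  At 12: go right to 16.
    Visit 16.
    At 16: go left to 13.
      Visit 13.
      At 13: go left to 39.
        39 is a leaf — visit 39.
      At 13: no right child.
    At 16: go right to 3.
      Visit 3.
      At 3: no left child.
      At 3: go right to 1.
        Visit 1.
        At 1: no left child.
        At 1: go right to 8.
          8 is a leaf — visit 8.

17 27 7 12 4 2 16 13 39 3 1 8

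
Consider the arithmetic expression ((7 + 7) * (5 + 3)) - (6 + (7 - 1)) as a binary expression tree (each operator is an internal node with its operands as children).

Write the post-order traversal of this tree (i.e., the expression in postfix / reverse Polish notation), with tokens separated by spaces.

7 7 + 5 3 + * 6 7 1 - + -

Post-order on an expression tree gives postfix notation: for each operator, emit left operand, right operand, then the operator.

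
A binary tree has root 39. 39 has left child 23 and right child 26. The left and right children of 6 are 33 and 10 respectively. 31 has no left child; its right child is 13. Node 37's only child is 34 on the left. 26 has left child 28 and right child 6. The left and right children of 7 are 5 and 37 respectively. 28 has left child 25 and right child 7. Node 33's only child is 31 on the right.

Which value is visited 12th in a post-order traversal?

6

Post-order visits the left subtree, then the right subtree, then the node.
At 39: go left to 23.
  23 is a leaf — visit 23.
At 39: go right to 26.
  At 26: go left to 28.
    At 28: go left to 25.
      25 is a leaf — visit 25.
    At 28: go right to 7.
      At 7: go left to 5.
        5 is a leaf — visit 5.
      At 7: go right to 37.
        At 37: go left to 34.
          34 is a leaf — visit 34.
        At 37: no right child.
        Visit 37.
      Visit 7.
    Visit 28.
  At 26: go right to 6.
    At 6: go left to 33.
      At 33: no left child.
      At 33: go right to 31.
        At 31: no left child.
        At 31: go right to 13.
          13 is a leaf — visit 13.
        Visit 31.
      Visit 33.
    At 6: go right to 10.
      10 is a leaf — visit 10.
    Visit 6.
  Visit 26.
Visit 39.
Full post-order sequence: 23, 25, 5, 34, 37, 7, 28, 13, 31, 33, 10, 6, 26, 39.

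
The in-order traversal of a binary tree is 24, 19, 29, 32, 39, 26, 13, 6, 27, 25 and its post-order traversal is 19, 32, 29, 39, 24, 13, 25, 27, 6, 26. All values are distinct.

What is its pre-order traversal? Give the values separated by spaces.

The last element of post-order is the root; it splits in-order into left and right subtrees.
Root 26: left subtree has 5 nodes {24, 19, 29, 32, 39}, right has 4 {13, 6, 27, 25}.
  Root 24: left subtree has 0 nodes { }, right has 4 {19, 29, 32, 39}.
    Root 39: left subtree has 3 nodes {19, 29, 32}, right has 0 { }.
      Root 29: left subtree has 1 node {19}, right has 1 {32}.
  Root 6: left subtree has 1 node {13}, right has 2 {27, 25}.
    Root 27: left subtree has 0 nodes { }, right has 1 {25}.

26 24 39 29 19 32 6 13 27 25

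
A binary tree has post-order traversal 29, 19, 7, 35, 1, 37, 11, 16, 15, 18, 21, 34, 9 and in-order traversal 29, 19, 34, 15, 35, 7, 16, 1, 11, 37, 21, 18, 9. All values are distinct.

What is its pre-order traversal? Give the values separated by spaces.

9 34 19 29 21 15 16 35 7 11 1 37 18

The last element of post-order is the root; it splits in-order into left and right subtrees.
Root 9: left subtree has 12 nodes {29, 19, 34, 15, 35, 7, 16, 1, 11, 37, 21, 18}, right has 0 { }.
  Root 34: left subtree has 2 nodes {29, 19}, right has 9 {15, 35, 7, 16, 1, 11, 37, 21, 18}.
    Root 19: left subtree has 1 node {29}, right has 0 { }.
    Root 21: left subtree has 7 nodes {15, 35, 7, 16, 1, 11, 37}, right has 1 {18}.
      Root 15: left subtree has 0 nodes { }, right has 6 {35, 7, 16, 1, 11, 37}.
        Root 16: left subtree has 2 nodes {35, 7}, right has 3 {1, 11, 37}.
          Root 35: left subtree has 0 nodes { }, right has 1 {7}.
          Root 11: left subtree has 1 node {1}, right has 1 {37}.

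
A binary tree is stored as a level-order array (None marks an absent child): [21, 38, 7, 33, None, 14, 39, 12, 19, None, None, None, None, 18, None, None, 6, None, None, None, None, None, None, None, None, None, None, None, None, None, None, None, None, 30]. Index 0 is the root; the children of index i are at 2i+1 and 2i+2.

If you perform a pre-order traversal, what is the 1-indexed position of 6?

Pre-order visits the node, then its left subtree, then its right subtree.
Visit 21.
At 21: go left to 38.
  Visit 38.
  At 38: go left to 33.
    Visit 33.
    At 33: go left to 12.
      Visit 12.
      At 12: no left child.
      At 12: go right to 6.
        Visit 6.
        At 6: go left to 30.
          30 is a leaf — visit 30.
        At 6: no right child.
    At 33: go right to 19.
      19 is a leaf — visit 19.
  At 38: no right child.
At 21: go right to 7.
  Visit 7.
  At 7: go left to 14.
    14 is a leaf — visit 14.
  At 7: go right to 39.
    Visit 39.
    At 39: go left to 18.
      18 is a leaf — visit 18.
    At 39: no right child.
Full pre-order sequence: 21, 38, 33, 12, 6, 30, 19, 7, 14, 39, 18.

5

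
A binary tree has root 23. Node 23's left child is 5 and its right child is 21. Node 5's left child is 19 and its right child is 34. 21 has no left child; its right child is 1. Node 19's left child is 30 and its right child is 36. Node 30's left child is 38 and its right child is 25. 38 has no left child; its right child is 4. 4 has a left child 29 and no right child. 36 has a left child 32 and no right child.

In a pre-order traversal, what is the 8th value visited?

25

Pre-order visits the node, then its left subtree, then its right subtree.
Visit 23.
At 23: go left to 5.
  Visit 5.
  At 5: go left to 19.
    Visit 19.
    At 19: go left to 30.
      Visit 30.
      At 30: go left to 38.
        Visit 38.
        At 38: no left child.
        At 38: go right to 4.
          Visit 4.
          At 4: go left to 29.
            29 is a leaf — visit 29.
          At 4: no right child.
      At 30: go right to 25.
        25 is a leaf — visit 25.
    At 19: go right to 36.
      Visit 36.
      At 36: go left to 32.
        32 is a leaf — visit 32.
      At 36: no right child.
  At 5: go right to 34.
    34 is a leaf — visit 34.
At 23: go right to 21.
  Visit 21.
  At 21: no left child.
  At 21: go right to 1.
    1 is a leaf — visit 1.
Full pre-order sequence: 23, 5, 19, 30, 38, 4, 29, 25, 36, 32, 34, 21, 1.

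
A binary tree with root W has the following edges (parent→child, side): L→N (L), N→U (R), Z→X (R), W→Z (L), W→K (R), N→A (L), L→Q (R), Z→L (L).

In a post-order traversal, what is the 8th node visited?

Post-order visits the left subtree, then the right subtree, then the node.
At W: go left to Z.
  At Z: go left to L.
    At L: go left to N.
      At N: go left to A.
        A is a leaf — visit A.
      At N: go right to U.
        U is a leaf — visit U.
      Visit N.
    At L: go right to Q.
      Q is a leaf — visit Q.
    Visit L.
  At Z: go right to X.
    X is a leaf — visit X.
  Visit Z.
At W: go right to K.
  K is a leaf — visit K.
Visit W.
Full post-order sequence: A, U, N, Q, L, X, Z, K, W.

K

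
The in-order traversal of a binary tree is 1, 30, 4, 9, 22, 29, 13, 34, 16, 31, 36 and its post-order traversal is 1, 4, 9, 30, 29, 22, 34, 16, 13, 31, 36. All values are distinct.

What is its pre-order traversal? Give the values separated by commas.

36, 31, 13, 22, 30, 1, 9, 4, 29, 16, 34

The last element of post-order is the root; it splits in-order into left and right subtrees.
Root 36: left subtree has 10 nodes {1, 30, 4, 9, 22, 29, 13, 34, 16, 31}, right has 0 { }.
  Root 31: left subtree has 9 nodes {1, 30, 4, 9, 22, 29, 13, 34, 16}, right has 0 { }.
    Root 13: left subtree has 6 nodes {1, 30, 4, 9, 22, 29}, right has 2 {34, 16}.
      Root 22: left subtree has 4 nodes {1, 30, 4, 9}, right has 1 {29}.
        Root 30: left subtree has 1 node {1}, right has 2 {4, 9}.
          Root 9: left subtree has 1 node {4}, right has 0 { }.
      Root 16: left subtree has 1 node {34}, right has 0 { }.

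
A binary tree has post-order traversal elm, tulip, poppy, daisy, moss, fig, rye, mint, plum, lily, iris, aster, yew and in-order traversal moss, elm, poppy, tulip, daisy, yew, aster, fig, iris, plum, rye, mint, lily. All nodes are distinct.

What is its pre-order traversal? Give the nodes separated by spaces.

yew moss daisy poppy elm tulip aster iris fig lily plum mint rye

The last element of post-order is the root; it splits in-order into left and right subtrees.
Root yew: left subtree has 5 nodes {moss, elm, poppy, tulip, daisy}, right has 7 {aster, fig, iris, plum, rye, mint, lily}.
  Root moss: left subtree has 0 nodes { }, right has 4 {elm, poppy, tulip, daisy}.
    Root daisy: left subtree has 3 nodes {elm, poppy, tulip}, right has 0 { }.
      Root poppy: left subtree has 1 node {elm}, right has 1 {tulip}.
  Root aster: left subtree has 0 nodes { }, right has 6 {fig, iris, plum, rye, mint, lily}.
    Root iris: left subtree has 1 node {fig}, right has 4 {plum, rye, mint, lily}.
      Root lily: left subtree has 3 nodes {plum, rye, mint}, right has 0 { }.
        Root plum: left subtree has 0 nodes { }, right has 2 {rye, mint}.
          Root mint: left subtree has 1 node {rye}, right has 0 { }.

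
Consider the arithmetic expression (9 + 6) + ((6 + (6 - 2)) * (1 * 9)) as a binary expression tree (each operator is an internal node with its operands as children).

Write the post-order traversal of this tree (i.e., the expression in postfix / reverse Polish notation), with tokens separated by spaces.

9 6 + 6 6 2 - + 1 9 * * +

Post-order on an expression tree gives postfix notation: for each operator, emit left operand, right operand, then the operator.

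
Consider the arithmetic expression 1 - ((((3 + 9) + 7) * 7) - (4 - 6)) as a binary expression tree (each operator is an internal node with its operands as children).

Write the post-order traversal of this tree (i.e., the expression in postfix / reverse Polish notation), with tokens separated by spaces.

Post-order on an expression tree gives postfix notation: for each operator, emit left operand, right operand, then the operator.

1 3 9 + 7 + 7 * 4 6 - - -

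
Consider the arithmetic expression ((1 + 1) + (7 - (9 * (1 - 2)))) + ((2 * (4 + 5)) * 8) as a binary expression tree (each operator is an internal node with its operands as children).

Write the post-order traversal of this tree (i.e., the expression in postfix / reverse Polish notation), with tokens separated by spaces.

Post-order on an expression tree gives postfix notation: for each operator, emit left operand, right operand, then the operator.

1 1 + 7 9 1 2 - * - + 2 4 5 + * 8 * +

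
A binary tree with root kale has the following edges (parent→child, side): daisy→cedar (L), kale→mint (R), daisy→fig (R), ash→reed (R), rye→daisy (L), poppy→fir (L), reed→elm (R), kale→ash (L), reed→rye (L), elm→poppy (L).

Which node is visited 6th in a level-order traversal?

Level-order visits nodes level by level from the root, left to right within each level.
Level 0: kale
Level 1: ash, mint
Level 2: reed
Level 3: rye, elm
Level 4: daisy, poppy
Level 5: cedar, fig, fir
Full level-order sequence: kale, ash, mint, reed, rye, elm, daisy, poppy, cedar, fig, fir.

elm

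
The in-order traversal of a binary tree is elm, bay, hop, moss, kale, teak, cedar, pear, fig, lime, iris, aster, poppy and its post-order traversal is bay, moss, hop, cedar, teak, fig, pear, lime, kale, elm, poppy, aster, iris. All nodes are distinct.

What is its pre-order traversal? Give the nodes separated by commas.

iris, elm, kale, hop, bay, moss, lime, pear, teak, cedar, fig, aster, poppy

The last element of post-order is the root; it splits in-order into left and right subtrees.
Root iris: left subtree has 10 nodes {elm, bay, hop, moss, kale, teak, cedar, pear, fig, lime}, right has 2 {aster, poppy}.
  Root elm: left subtree has 0 nodes { }, right has 9 {bay, hop, moss, kale, teak, cedar, pear, fig, lime}.
    Root kale: left subtree has 3 nodes {bay, hop, moss}, right has 5 {teak, cedar, pear, fig, lime}.
      Root hop: left subtree has 1 node {bay}, right has 1 {moss}.
      Root lime: left subtree has 4 nodes {teak, cedar, pear, fig}, right has 0 { }.
        Root pear: left subtree has 2 nodes {teak, cedar}, right has 1 {fig}.
          Root teak: left subtree has 0 nodes { }, right has 1 {cedar}.
  Root aster: left subtree has 0 nodes { }, right has 1 {poppy}.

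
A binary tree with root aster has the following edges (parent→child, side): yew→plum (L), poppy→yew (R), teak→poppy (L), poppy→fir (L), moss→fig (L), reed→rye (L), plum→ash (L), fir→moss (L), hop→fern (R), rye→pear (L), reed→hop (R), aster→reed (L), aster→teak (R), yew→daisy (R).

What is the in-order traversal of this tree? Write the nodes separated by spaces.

pear rye reed hop fern aster fig moss fir poppy ash plum yew daisy teak

In-order visits the left subtree, then the node, then the right subtree.
At aster: go left to reed.
  At reed: go left to rye.
    At rye: go left to pear.
      pear is a leaf — visit pear.
    Visit rye.
    At rye: no right child.
  Visit reed.
  At reed: go right to hop.
    At hop: no left child.
    Visit hop.
    At hop: go right to fern.
      fern is a leaf — visit fern.
Visit aster.
At aster: go right to teak.
  At teak: go left to poppy.
    At poppy: go left to fir.
      At fir: go left to moss.
        At moss: go left to fig.
          fig is a leaf — visit fig.
        Visit moss.
        At moss: no right child.
      Visit fir.
      At fir: no right child.
    Visit poppy.
    At poppy: go right to yew.
      At yew: go left to plum.
        At plum: go left to ash.
          ash is a leaf — visit ash.
        Visit plum.
        At plum: no right child.
      Visit yew.
      At yew: go right to daisy.
        daisy is a leaf — visit daisy.
  Visit teak.
  At teak: no right child.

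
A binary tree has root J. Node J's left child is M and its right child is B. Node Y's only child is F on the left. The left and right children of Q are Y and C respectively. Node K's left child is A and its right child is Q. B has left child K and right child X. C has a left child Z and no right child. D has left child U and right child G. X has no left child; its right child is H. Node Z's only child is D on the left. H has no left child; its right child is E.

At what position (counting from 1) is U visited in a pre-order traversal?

12

Pre-order visits the node, then its left subtree, then its right subtree.
Visit J.
At J: go left to M.
  M is a leaf — visit M.
At J: go right to B.
  Visit B.
  At B: go left to K.
    Visit K.
    At K: go left to A.
      A is a leaf — visit A.
    At K: go right to Q.
      Visit Q.
      At Q: go left to Y.
        Visit Y.
        At Y: go left to F.
          F is a leaf — visit F.
        At Y: no right child.
      At Q: go right to C.
        Visit C.
        At C: go left to Z.
          Visit Z.
          At Z: go left to D.
            Visit D.
            At D: go left to U.
              U is a leaf — visit U.
            At D: go right to G.
              G is a leaf — visit G.
          At Z: no right child.
        At C: no right child.
  At B: go right to X.
    Visit X.
    At X: no left child.
    At X: go right to H.
      Visit H.
      At H: no left child.
      At H: go right to E.
        E is a leaf — visit E.
Full pre-order sequence: J, M, B, K, A, Q, Y, F, C, Z, D, U, G, X, H, E.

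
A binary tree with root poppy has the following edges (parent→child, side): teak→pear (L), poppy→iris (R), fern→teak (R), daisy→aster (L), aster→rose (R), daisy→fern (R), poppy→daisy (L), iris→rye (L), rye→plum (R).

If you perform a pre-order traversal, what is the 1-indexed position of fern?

5

Pre-order visits the node, then its left subtree, then its right subtree.
Visit poppy.
At poppy: go left to daisy.
  Visit daisy.
  At daisy: go left to aster.
    Visit aster.
    At aster: no left child.
    At aster: go right to rose.
      rose is a leaf — visit rose.
  At daisy: go right to fern.
    Visit fern.
    At fern: no left child.
    At fern: go right to teak.
      Visit teak.
      At teak: go left to pear.
        pear is a leaf — visit pear.
      At teak: no right child.
At poppy: go right to iris.
  Visit iris.
  At iris: go left to rye.
    Visit rye.
    At rye: no left child.
    At rye: go right to plum.
      plum is a leaf — visit plum.
  At iris: no right child.
Full pre-order sequence: poppy, daisy, aster, rose, fern, teak, pear, iris, rye, plum.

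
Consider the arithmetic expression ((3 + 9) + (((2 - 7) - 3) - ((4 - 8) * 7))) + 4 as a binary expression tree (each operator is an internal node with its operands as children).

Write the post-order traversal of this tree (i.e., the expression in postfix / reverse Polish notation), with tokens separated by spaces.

Post-order on an expression tree gives postfix notation: for each operator, emit left operand, right operand, then the operator.

3 9 + 2 7 - 3 - 4 8 - 7 * - + 4 +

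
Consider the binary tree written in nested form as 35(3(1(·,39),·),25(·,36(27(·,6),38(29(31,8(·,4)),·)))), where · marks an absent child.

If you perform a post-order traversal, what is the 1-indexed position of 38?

Post-order visits the left subtree, then the right subtree, then the node.
At 35: go left to 3.
  At 3: go left to 1.
    At 1: no left child.
    At 1: go right to 39.
      39 is a leaf — visit 39.
    Visit 1.
  At 3: no right child.
  Visit 3.
At 35: go right to 25.
  At 25: no left child.
  At 25: go right to 36.
    At 36: go left to 27.
      At 27: no left child.
      At 27: go right to 6.
        6 is a leaf — visit 6.
      Visit 27.
    At 36: go right to 38.
      At 38: go left to 29.
        At 29: go left to 31.
          31 is a leaf — visit 31.
        At 29: go right to 8.
          At 8: no left child.
          At 8: go right to 4.
            4 is a leaf — visit 4.
          Visit 8.
        Visit 29.
      At 38: no right child.
      Visit 38.
    Visit 36.
  Visit 25.
Visit 35.
Full post-order sequence: 39, 1, 3, 6, 27, 31, 4, 8, 29, 38, 36, 25, 35.

10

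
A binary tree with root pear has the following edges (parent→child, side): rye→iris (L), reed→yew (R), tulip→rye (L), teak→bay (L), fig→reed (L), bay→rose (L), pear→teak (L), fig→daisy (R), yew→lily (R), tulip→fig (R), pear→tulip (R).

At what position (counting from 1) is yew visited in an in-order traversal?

In-order visits the left subtree, then the node, then the right subtree.
At pear: go left to teak.
  At teak: go left to bay.
    At bay: go left to rose.
      rose is a leaf — visit rose.
    Visit bay.
    At bay: no right child.
  Visit teak.
  At teak: no right child.
Visit pear.
At pear: go right to tulip.
  At tulip: go left to rye.
    At rye: go left to iris.
      iris is a leaf — visit iris.
    Visit rye.
    At rye: no right child.
  Visit tulip.
  At tulip: go right to fig.
    At fig: go left to reed.
      At reed: no left child.
      Visit reed.
      At reed: go right to yew.
        At yew: no left child.
        Visit yew.
        At yew: go right to lily.
          lily is a leaf — visit lily.
    Visit fig.
    At fig: go right to daisy.
      daisy is a leaf — visit daisy.
Full in-order sequence: rose, bay, teak, pear, iris, rye, tulip, reed, yew, lily, fig, daisy.

9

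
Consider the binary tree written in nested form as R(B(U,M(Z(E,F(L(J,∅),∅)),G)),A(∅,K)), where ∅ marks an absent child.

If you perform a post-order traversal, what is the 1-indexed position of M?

8

Post-order visits the left subtree, then the right subtree, then the node.
At R: go left to B.
  At B: go left to U.
    U is a leaf — visit U.
  At B: go right to M.
    At M: go left to Z.
      At Z: go left to E.
        E is a leaf — visit E.
      At Z: go right to F.
        At F: go left to L.
          At L: go left to J.
            J is a leaf — visit J.
          At L: no right child.
          Visit L.
        At F: no right child.
        Visit F.
      Visit Z.
    At M: go right to G.
      G is a leaf — visit G.
    Visit M.
  Visit B.
At R: go right to A.
  At A: no left child.
  At A: go right to K.
    K is a leaf — visit K.
  Visit A.
Visit R.
Full post-order sequence: U, E, J, L, F, Z, G, M, B, K, A, R.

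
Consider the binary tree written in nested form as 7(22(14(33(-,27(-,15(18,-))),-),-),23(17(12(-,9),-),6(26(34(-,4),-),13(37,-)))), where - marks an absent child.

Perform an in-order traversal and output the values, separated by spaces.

In-order visits the left subtree, then the node, then the right subtree.
At 7: go left to 22.
  At 22: go left to 14.
    At 14: go left to 33.
      At 33: no left child.
      Visit 33.
      At 33: go right to 27.
        At 27: no left child.
        Visit 27.
        At 27: go right to 15.
          At 15: go left to 18.
            18 is a leaf — visit 18.
          Visit 15.
          At 15: no right child.
    Visit 14.
    At 14: no right child.
  Visit 22.
  At 22: no right child.
Visit 7.
At 7: go right to 23.
  At 23: go left to 17.
    At 17: go left to 12.
      At 12: no left child.
      Visit 12.
      At 12: go right to 9.
        9 is a leaf — visit 9.
    Visit 17.
    At 17: no right child.
  Visit 23.
  At 23: go right to 6.
    At 6: go left to 26.
      At 26: go left to 34.
        At 34: no left child.
        Visit 34.
        At 34: go right to 4.
          4 is a leaf — visit 4.
      Visit 26.
      At 26: no right child.
    Visit 6.
    At 6: go right to 13.
      At 13: go left to 37.
        37 is a leaf — visit 37.
      Visit 13.
      At 13: no right child.

33 27 18 15 14 22 7 12 9 17 23 34 4 26 6 37 13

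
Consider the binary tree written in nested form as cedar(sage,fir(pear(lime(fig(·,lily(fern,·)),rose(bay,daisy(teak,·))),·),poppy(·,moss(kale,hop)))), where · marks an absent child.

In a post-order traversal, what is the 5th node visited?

bay

Post-order visits the left subtree, then the right subtree, then the node.
At cedar: go left to sage.
  sage is a leaf — visit sage.
At cedar: go right to fir.
  At fir: go left to pear.
    At pear: go left to lime.
      At lime: go left to fig.
        At fig: no left child.
        At fig: go right to lily.
          At lily: go left to fern.
            fern is a leaf — visit fern.
          At lily: no right child.
          Visit lily.
        Visit fig.
      At lime: go right to rose.
        At rose: go left to bay.
          bay is a leaf — visit bay.
        At rose: go right to daisy.
          At daisy: go left to teak.
            teak is a leaf — visit teak.
          At daisy: no right child.
          Visit daisy.
        Visit rose.
      Visit lime.
    At pear: no right child.
    Visit pear.
  At fir: go right to poppy.
    At poppy: no left child.
    At poppy: go right to moss.
      At moss: go left to kale.
        kale is a leaf — visit kale.
      At moss: go right to hop.
        hop is a leaf — visit hop.
      Visit moss.
    Visit poppy.
  Visit fir.
Visit cedar.
Full post-order sequence: sage, fern, lily, fig, bay, teak, daisy, rose, lime, pear, kale, hop, moss, poppy, fir, cedar.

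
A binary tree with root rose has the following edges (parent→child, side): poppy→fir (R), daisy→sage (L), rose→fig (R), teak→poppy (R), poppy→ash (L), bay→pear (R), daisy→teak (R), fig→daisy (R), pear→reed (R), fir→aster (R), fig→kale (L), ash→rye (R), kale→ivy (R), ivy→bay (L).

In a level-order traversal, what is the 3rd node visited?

Level-order visits nodes level by level from the root, left to right within each level.
Level 0: rose
Level 1: fig
Level 2: kale, daisy
Level 3: ivy, sage, teak
Level 4: bay, poppy
Level 5: pear, ash, fir
Level 6: reed, rye, aster
Full level-order sequence: rose, fig, kale, daisy, ivy, sage, teak, bay, poppy, pear, ash, fir, reed, rye, aster.

kale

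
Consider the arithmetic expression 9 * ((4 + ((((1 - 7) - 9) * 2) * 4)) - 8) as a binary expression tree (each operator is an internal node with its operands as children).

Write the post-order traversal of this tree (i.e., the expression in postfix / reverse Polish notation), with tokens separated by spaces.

9 4 1 7 - 9 - 2 * 4 * + 8 - *

Post-order on an expression tree gives postfix notation: for each operator, emit left operand, right operand, then the operator.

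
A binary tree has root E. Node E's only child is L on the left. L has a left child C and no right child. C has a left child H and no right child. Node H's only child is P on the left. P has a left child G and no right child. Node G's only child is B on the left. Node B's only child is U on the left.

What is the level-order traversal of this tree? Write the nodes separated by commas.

E, L, C, H, P, G, B, U

Level-order visits nodes level by level from the root, left to right within each level.
Level 0: E
Level 1: L
Level 2: C
Level 3: H
Level 4: P
Level 5: G
Level 6: B
Level 7: U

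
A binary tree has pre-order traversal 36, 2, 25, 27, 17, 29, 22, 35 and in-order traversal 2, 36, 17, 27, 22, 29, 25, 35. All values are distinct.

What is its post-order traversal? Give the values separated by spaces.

The first element of pre-order is the root; it splits in-order into left and right subtrees.
Root 36: left subtree has 1 node {2}, right has 6 {17, 27, 22, 29, 25, 35}.
  Root 25: left subtree has 4 nodes {17, 27, 22, 29}, right has 1 {35}.
    Root 27: left subtree has 1 node {17}, right has 2 {22, 29}.
      Root 29: left subtree has 1 node {22}, right has 0 { }.

2 17 22 29 27 35 25 36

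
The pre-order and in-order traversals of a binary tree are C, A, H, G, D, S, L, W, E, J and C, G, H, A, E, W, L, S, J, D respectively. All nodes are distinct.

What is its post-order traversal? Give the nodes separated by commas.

G, H, E, W, L, J, S, D, A, C

The first element of pre-order is the root; it splits in-order into left and right subtrees.
Root C: left subtree has 0 nodes { }, right has 9 {G, H, A, E, W, L, S, J, D}.
  Root A: left subtree has 2 nodes {G, H}, right has 6 {E, W, L, S, J, D}.
    Root H: left subtree has 1 node {G}, right has 0 { }.
    Root D: left subtree has 5 nodes {E, W, L, S, J}, right has 0 { }.
      Root S: left subtree has 3 nodes {E, W, L}, right has 1 {J}.
        Root L: left subtree has 2 nodes {E, W}, right has 0 { }.
          Root W: left subtree has 1 node {E}, right has 0 { }.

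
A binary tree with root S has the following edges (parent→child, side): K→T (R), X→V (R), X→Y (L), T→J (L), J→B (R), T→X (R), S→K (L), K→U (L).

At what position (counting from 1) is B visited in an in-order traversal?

4

In-order visits the left subtree, then the node, then the right subtree.
At S: go left to K.
  At K: go left to U.
    U is a leaf — visit U.
  Visit K.
  At K: go right to T.
    At T: go left to J.
      At J: no left child.
      Visit J.
      At J: go right to B.
        B is a leaf — visit B.
    Visit T.
    At T: go right to X.
      At X: go left to Y.
        Y is a leaf — visit Y.
      Visit X.
      At X: go right to V.
        V is a leaf — visit V.
Visit S.
At S: no right child.
Full in-order sequence: U, K, J, B, T, Y, X, V, S.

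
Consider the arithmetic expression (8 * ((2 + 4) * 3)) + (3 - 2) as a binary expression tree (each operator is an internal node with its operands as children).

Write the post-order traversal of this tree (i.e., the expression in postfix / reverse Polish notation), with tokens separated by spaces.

8 2 4 + 3 * * 3 2 - +

Post-order on an expression tree gives postfix notation: for each operator, emit left operand, right operand, then the operator.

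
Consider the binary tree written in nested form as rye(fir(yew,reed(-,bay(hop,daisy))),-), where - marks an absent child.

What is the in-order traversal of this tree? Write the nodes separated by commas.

In-order visits the left subtree, then the node, then the right subtree.
At rye: go left to fir.
  At fir: go left to yew.
    yew is a leaf — visit yew.
  Visit fir.
  At fir: go right to reed.
    At reed: no left child.
    Visit reed.
    At reed: go right to bay.
      At bay: go left to hop.
        hop is a leaf — visit hop.
      Visit bay.
      At bay: go right to daisy.
        daisy is a leaf — visit daisy.
Visit rye.
At rye: no right child.

yew, fir, reed, hop, bay, daisy, rye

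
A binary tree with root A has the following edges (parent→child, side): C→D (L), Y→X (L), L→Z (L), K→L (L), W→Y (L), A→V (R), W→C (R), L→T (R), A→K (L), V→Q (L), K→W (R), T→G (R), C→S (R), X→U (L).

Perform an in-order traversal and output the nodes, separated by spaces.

Z L T G K U X Y W D C S A Q V

In-order visits the left subtree, then the node, then the right subtree.
At A: go left to K.
  At K: go left to L.
    At L: go left to Z.
      Z is a leaf — visit Z.
    Visit L.
    At L: go right to T.
      At T: no left child.
      Visit T.
      At T: go right to G.
        G is a leaf — visit G.
  Visit K.
  At K: go right to W.
    At W: go left to Y.
      At Y: go left to X.
        At X: go left to U.
          U is a leaf — visit U.
        Visit X.
        At X: no right child.
      Visit Y.
      At Y: no right child.
    Visit W.
    At W: go right to C.
      At C: go left to D.
        D is a leaf — visit D.
      Visit C.
      At C: go right to S.
        S is a leaf — visit S.
Visit A.
At A: go right to V.
  At V: go left to Q.
    Q is a leaf — visit Q.
  Visit V.
  At V: no right child.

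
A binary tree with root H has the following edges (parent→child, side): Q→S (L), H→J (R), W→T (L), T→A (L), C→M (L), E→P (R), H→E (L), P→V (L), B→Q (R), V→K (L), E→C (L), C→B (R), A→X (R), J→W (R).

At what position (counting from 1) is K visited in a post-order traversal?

Post-order visits the left subtree, then the right subtree, then the node.
At H: go left to E.
  At E: go left to C.
    At C: go left to M.
      M is a leaf — visit M.
    At C: go right to B.
      At B: no left child.
      At B: go right to Q.
        At Q: go left to S.
          S is a leaf — visit S.
        At Q: no right child.
        Visit Q.
      Visit B.
    Visit C.
  At E: go right to P.
    At P: go left to V.
      At V: go left to K.
        K is a leaf — visit K.
      At V: no right child.
      Visit V.
    At P: no right child.
    Visit P.
  Visit E.
At H: go right to J.
  At J: no left child.
  At J: go right to W.
    At W: go left to T.
      At T: go left to A.
        At A: no left child.
        At A: go right to X.
          X is a leaf — visit X.
        Visit A.
      At T: no right child.
      Visit T.
    At W: no right child.
    Visit W.
  Visit J.
Visit H.
Full post-order sequence: M, S, Q, B, C, K, V, P, E, X, A, T, W, J, H.

6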